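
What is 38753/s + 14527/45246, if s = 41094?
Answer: 195865898/154944927 ≈ 1.2641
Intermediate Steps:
38753/s + 14527/45246 = 38753/41094 + 14527/45246 = 195865898/154944927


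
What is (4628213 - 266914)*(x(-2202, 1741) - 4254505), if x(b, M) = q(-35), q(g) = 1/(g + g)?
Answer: -1298861792500949/70 ≈ -1.8555e+13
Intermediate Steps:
q(g) = 1/(2*g)
x(b, M) = -1/70 (x(b, M) = (½)/(-35) = (½)*(-1/35) = -1/70)
(4628213 - 266914)*(x(-2202, 1741) - 4254505) = (4628213 - 266914)*(-1/70 - 4254505) = 4361299*(-297815351/70) = -1298861792500949/70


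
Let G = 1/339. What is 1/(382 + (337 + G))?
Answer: 339/243742 ≈ 0.0013908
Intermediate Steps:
G = 1/339 ≈ 0.0029499
1/(382 + (337 + G)) = 1/(382 + (337 + 1/339)) = 1/(382 + 114244/339) = 1/(243742/339) = 339/243742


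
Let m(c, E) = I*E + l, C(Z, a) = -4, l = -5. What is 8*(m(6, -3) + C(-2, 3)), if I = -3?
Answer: 0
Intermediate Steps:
m(c, E) = -5 - 3*E (m(c, E) = -3*E - 5 = -5 - 3*E)
8*(m(6, -3) + C(-2, 3)) = 8*((-5 - 3*(-3)) - 4) = 8*((-5 + 9) - 4) = 8*(4 - 4) = 8*0 = 0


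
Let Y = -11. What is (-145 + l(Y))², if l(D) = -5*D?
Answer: 8100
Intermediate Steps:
(-145 + l(Y))² = (-145 - 5*(-11))² = (-145 + 55)² = (-90)² = 8100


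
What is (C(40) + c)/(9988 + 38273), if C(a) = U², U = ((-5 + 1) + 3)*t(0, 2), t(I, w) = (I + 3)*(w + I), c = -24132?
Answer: -8032/16087 ≈ -0.49929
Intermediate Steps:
t(I, w) = (3 + I)*(I + w)
U = -6 (U = ((-5 + 1) + 3)*(0² + 3*0 + 3*2 + 0*2) = (-4 + 3)*(0 + 0 + 6 + 0) = -1*6 = -6)
C(a) = 36 (C(a) = (-6)² = 36)
(C(40) + c)/(9988 + 38273) = (36 - 24132)/(9988 + 38273) = -24096/48261 = -24096*1/48261 = -8032/16087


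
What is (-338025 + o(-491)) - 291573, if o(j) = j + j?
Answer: -630580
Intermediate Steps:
o(j) = 2*j
(-338025 + o(-491)) - 291573 = (-338025 + 2*(-491)) - 291573 = (-338025 - 982) - 291573 = -339007 - 291573 = -630580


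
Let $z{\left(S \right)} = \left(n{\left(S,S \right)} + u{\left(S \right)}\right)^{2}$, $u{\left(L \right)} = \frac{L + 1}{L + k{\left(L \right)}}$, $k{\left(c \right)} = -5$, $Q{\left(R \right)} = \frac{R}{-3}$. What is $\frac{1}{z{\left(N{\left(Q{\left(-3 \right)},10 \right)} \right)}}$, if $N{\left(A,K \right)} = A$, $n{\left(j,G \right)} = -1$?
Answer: $\frac{4}{9} \approx 0.44444$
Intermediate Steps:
$Q{\left(R \right)} = - \frac{R}{3}$ ($Q{\left(R \right)} = R \left(- \frac{1}{3}\right) = - \frac{R}{3}$)
$u{\left(L \right)} = \frac{1 + L}{-5 + L}$ ($u{\left(L \right)} = \frac{L + 1}{L - 5} = \frac{1 + L}{-5 + L}$)
$z{\left(S \right)} = \left(-1 + \frac{1 + S}{-5 + S}\right)^{2}$
$\frac{1}{z{\left(N{\left(Q{\left(-3 \right)},10 \right)} \right)}} = \frac{1}{36 \frac{1}{\left(-5 - -1\right)^{2}}} = \frac{1}{36 \frac{1}{\left(-5 + 1\right)^{2}}} = \frac{1}{36 \cdot \frac{1}{16}} = \frac{1}{\frac{9}{4}} = \frac{4}{9}$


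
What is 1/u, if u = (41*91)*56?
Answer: 1/208936 ≈ 4.7862e-6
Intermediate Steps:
u = 208936 (u = 3731*56 = 208936)
1/u = 1/208936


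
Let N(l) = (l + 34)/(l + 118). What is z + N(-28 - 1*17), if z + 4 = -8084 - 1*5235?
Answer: -972590/73 ≈ -13323.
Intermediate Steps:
z = -13323 (z = -4 + (-8084 - 1*5235) = -4 + (-8084 - 5235) = -4 - 13319 = -13323)
N(l) = (34 + l)/(118 + l)
z + N(-28 - 1*17) = -13323 + (34 + (-28 - 1*17))/(118 + (-28 - 1*17)) = -13323 + (34 + (-28 - 17))/(118 + (-28 - 17)) = -13323 + (34 - 45)/(118 - 45) = -13323 - 11/73 = -972590/73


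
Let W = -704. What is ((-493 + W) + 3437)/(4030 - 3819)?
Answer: 2240/211 ≈ 10.616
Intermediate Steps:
((-493 + W) + 3437)/(4030 - 3819) = ((-493 - 704) + 3437)/(4030 - 3819) = (-1197 + 3437)/211 = 2240*(1/211) = 2240/211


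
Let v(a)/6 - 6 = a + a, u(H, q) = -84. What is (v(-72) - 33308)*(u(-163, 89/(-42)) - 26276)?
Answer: 899824960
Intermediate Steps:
v(a) = 36 + 12*a (v(a) = 36 + 6*(a + a) = 36 + 6*(2*a) = 36 + 12*a)
(v(-72) - 33308)*(u(-163, 89/(-42)) - 26276) = ((36 + 12*(-72)) - 33308)*(-84 - 26276) = ((36 - 864) - 33308)*(-26360) = (-828 - 33308)*(-26360) = -34136*(-26360) = 899824960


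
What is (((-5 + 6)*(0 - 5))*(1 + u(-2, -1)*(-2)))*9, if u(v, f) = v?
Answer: -225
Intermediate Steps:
(((-5 + 6)*(0 - 5))*(1 + u(-2, -1)*(-2)))*9 = (((-5 + 6)*(0 - 5))*(1 - 2*(-2)))*9 = ((1*(-5))*(1 + 4))*9 = -5*5*9 = -25*9 = -225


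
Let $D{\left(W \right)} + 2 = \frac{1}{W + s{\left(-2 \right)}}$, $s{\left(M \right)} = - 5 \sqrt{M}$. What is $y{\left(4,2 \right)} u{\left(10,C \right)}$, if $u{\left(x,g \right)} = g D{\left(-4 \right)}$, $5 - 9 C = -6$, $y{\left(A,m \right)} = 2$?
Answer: $\frac{22 \left(- 10 \sqrt{2} + 9 i\right)}{9 \left(- 4 i + 5 \sqrt{2}\right)} \approx -5.037 + 0.26189 i$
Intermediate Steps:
$D{\left(W \right)} = -2 + \frac{1}{W - 5 i \sqrt{2}}$ ($D{\left(W \right)} = -2 + \frac{1}{W - 5 \sqrt{-2}} = -2 + \frac{1}{W - 5 i \sqrt{2}}$)
$C = \frac{11}{9}$ ($C = \frac{5}{9} - - \frac{2}{3} = \frac{5}{9} + \frac{2}{3} = \frac{11}{9} \approx 1.2222$)
$u{\left(x,g \right)} = \frac{g \left(9 + 10 i \sqrt{2}\right)}{-4 - 5 i \sqrt{2}}$ ($u{\left(x,g \right)} = g \frac{1 - -8 + 10 i \sqrt{2}}{-4 - 5 i \sqrt{2}} = g \frac{1 + 8 + 10 i \sqrt{2}}{-4 - 5 i \sqrt{2}} = g \frac{9 + 10 i \sqrt{2}}{-4 - 5 i \sqrt{2}} = \frac{g \left(9 + 10 i \sqrt{2}\right)}{-4 - 5 i \sqrt{2}}$)
$y{\left(4,2 \right)} u{\left(10,C \right)} = 2 \frac{11 \left(- 10 \sqrt{2} + 9 i\right)}{9 \left(- 4 i + 5 \sqrt{2}\right)} = \frac{22 \left(- 10 \sqrt{2} + 9 i\right)}{9 \left(- 4 i + 5 \sqrt{2}\right)}$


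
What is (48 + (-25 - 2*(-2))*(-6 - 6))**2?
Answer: 90000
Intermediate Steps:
(48 + (-25 - 2*(-2))*(-6 - 6))**2 = (48 + (-25 + 4)*(-12))**2 = (48 - 21*(-12))**2 = (48 + 252)**2 = 300**2 = 90000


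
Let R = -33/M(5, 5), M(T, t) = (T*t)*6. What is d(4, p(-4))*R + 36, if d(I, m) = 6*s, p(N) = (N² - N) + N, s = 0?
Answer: 36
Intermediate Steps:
p(N) = N²
d(I, m) = 0 (d(I, m) = 6*0 = 0)
M(T, t) = 6*T*t
R = -11/50 (R = -33/(6*5*5) = -33/150 = -33*1/150 = -11/50 ≈ -0.22000)
d(4, p(-4))*R + 36 = 0*(-11/50) + 36 = 0 + 36 = 36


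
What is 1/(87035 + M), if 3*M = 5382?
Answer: 1/88829 ≈ 1.1258e-5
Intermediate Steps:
M = 1794 (M = (1/3)*5382 = 1794)
1/(87035 + M) = 1/(87035 + 1794) = 1/88829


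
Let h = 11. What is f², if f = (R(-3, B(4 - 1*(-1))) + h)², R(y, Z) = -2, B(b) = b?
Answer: 6561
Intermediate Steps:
f = 81 (f = (-2 + 11)² = 9² = 81)
f² = 81² = 6561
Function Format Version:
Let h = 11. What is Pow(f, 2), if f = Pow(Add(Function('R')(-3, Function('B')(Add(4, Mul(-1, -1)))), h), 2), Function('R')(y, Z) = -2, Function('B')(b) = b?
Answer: 6561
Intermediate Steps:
f = 81 (f = Pow(Add(-2, 11), 2) = Pow(9, 2) = 81)
Pow(f, 2) = Pow(81, 2) = 6561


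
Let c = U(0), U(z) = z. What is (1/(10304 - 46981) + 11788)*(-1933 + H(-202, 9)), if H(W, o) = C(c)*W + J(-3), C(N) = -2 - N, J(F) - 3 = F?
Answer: -661060818275/36677 ≈ -1.8024e+7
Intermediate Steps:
J(F) = 3 + F
c = 0
H(W, o) = -2*W (H(W, o) = (-2 - 1*0)*W + (3 - 3) = (-2 + 0)*W + 0 = -2*W + 0 = -2*W)
(1/(10304 - 46981) + 11788)*(-1933 + H(-202, 9)) = (1/(10304 - 46981) + 11788)*(-1933 - 2*(-202)) = (1/(-36677) + 11788)*(-1933 + 404) = (-1/36677 + 11788)*(-1529) = (432348475/36677)*(-1529) = -661060818275/36677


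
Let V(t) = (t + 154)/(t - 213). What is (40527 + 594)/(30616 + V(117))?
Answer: 3947616/2938865 ≈ 1.3432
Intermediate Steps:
V(t) = (154 + t)/(-213 + t)
(40527 + 594)/(30616 + V(117)) = (40527 + 594)/(30616 + (154 + 117)/(-213 + 117)) = 41121/(30616 + 271/(-96)) = 41121/(30616 - 1/96*271) = 41121/(30616 - 271/96) = 41121/(2938865/96) = 41121*(96/2938865) = 3947616/2938865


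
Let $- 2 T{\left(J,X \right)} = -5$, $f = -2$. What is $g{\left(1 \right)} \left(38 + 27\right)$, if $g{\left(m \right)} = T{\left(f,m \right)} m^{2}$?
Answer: $\frac{325}{2} \approx 162.5$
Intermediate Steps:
$T{\left(J,X \right)} = \frac{5}{2}$ ($T{\left(J,X \right)} = \left(- \frac{1}{2}\right) \left(-5\right) = \frac{5}{2}$)
$g{\left(m \right)} = \frac{5 m^{2}}{2}$
$g{\left(1 \right)} \left(38 + 27\right) = \frac{5 \cdot 1^{2}}{2} \left(38 + 27\right) = \frac{5}{2} \cdot 1 \cdot 65 = \frac{5}{2} \cdot 65 = \frac{325}{2}$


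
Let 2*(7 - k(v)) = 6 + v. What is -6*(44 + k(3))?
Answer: -279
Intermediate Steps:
k(v) = 4 - v/2 (k(v) = 7 - (6 + v)/2 = 7 + (-3 - v/2) = 4 - v/2)
-6*(44 + k(3)) = -6*(44 + (4 - 1/2*3)) = -6*(44 + (4 - 3/2)) = -6*(44 + 5/2) = -6*93/2 = -279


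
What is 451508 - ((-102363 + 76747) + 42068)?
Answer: 435056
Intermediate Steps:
451508 - ((-102363 + 76747) + 42068) = 451508 - (-25616 + 42068) = 451508 - 1*16452 = 451508 - 16452 = 435056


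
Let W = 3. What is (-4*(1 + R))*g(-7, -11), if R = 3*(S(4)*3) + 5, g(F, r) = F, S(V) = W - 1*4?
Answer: -84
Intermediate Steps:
S(V) = -1 (S(V) = 3 - 1*4 = 3 - 4 = -1)
R = -4 (R = 3*(-1*3) + 5 = 3*(-3) + 5 = -9 + 5 = -4)
(-4*(1 + R))*g(-7, -11) = -4*(1 - 4)*(-7) = -4*(-3)*(-7) = 12*(-7) = -84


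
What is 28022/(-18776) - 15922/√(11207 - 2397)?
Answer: -14011/9388 - 7961*√8810/4405 ≈ -171.13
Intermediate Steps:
28022/(-18776) - 15922/√(11207 - 2397) = 28022*(-1/18776) - 15922*√8810/8810 = -14011/9388 - 7961*√8810/4405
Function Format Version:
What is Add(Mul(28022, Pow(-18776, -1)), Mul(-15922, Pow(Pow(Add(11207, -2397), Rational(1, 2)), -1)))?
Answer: Add(Rational(-14011, 9388), Mul(Rational(-7961, 4405), Pow(8810, Rational(1, 2)))) ≈ -171.13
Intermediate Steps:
Add(Mul(28022, Pow(-18776, -1)), Mul(-15922, Pow(Pow(Add(11207, -2397), Rational(1, 2)), -1))) = Add(Mul(28022, Rational(-1, 18776)), Mul(-15922, Pow(Pow(8810, Rational(1, 2)), -1))) = Add(Rational(-14011, 9388), Mul(-15922, Mul(Rational(1, 8810), Pow(8810, Rational(1, 2))))) = Add(Rational(-14011, 9388), Mul(Rational(-7961, 4405), Pow(8810, Rational(1, 2))))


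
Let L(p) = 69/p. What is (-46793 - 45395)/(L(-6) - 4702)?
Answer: 184376/9427 ≈ 19.558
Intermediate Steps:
(-46793 - 45395)/(L(-6) - 4702) = (-46793 - 45395)/(69/(-6) - 4702) = -92188/(69*(-⅙) - 4702) = -92188/(-23/2 - 4702) = -92188/(-9427/2) = -92188*(-2/9427) = 184376/9427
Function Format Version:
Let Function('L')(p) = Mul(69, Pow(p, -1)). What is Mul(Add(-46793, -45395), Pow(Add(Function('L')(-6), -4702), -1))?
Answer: Rational(184376, 9427) ≈ 19.558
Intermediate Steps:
Mul(Add(-46793, -45395), Pow(Add(Function('L')(-6), -4702), -1)) = Mul(Add(-46793, -45395), Pow(Add(Mul(69, Pow(-6, -1)), -4702), -1)) = Mul(-92188, Pow(Add(Mul(69, Rational(-1, 6)), -4702), -1)) = Mul(-92188, Pow(Add(Rational(-23, 2), -4702), -1)) = Mul(-92188, Pow(Rational(-9427, 2), -1)) = Mul(-92188, Rational(-2, 9427)) = Rational(184376, 9427)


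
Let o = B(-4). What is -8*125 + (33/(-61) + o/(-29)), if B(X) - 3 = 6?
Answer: -1770506/1769 ≈ -1000.9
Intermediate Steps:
B(X) = 9 (B(X) = 3 + 6 = 9)
o = 9
-8*125 + (33/(-61) + o/(-29)) = -8*125 + (33/(-61) + 9/(-29)) = -1000 + (33*(-1/61) + 9*(-1/29)) = -1000 + (-33/61 - 9/29) = -1000 - 1506/1769 = -1770506/1769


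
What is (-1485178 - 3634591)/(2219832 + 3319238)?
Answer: -5119769/5539070 ≈ -0.92430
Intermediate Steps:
(-1485178 - 3634591)/(2219832 + 3319238) = -5119769/5539070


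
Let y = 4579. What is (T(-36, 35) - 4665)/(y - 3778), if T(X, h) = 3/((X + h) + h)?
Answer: -17623/3026 ≈ -5.8239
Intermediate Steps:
T(X, h) = 3/(X + 2*h)
(T(-36, 35) - 4665)/(y - 3778) = (3/(-36 + 2*35) - 4665)/(4579 - 3778) = (3/(-36 + 70) - 4665)/801 = (3/34 - 4665)*(1/801) = -158607/34*1/801 = -17623/3026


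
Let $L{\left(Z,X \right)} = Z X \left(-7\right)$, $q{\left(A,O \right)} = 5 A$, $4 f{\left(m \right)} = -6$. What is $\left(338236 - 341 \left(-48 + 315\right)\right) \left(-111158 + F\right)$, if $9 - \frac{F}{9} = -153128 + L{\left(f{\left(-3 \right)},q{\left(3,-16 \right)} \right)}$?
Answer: $\frac{625713223535}{2} \approx 3.1286 \cdot 10^{11}$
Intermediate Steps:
$f{\left(m \right)} = - \frac{3}{2}$ ($f{\left(m \right)} = \frac{1}{4} \left(-6\right) = - \frac{3}{2}$)
$L{\left(Z,X \right)} = - 7 X Z$ ($L{\left(Z,X \right)} = X Z \left(-7\right) = - 7 X Z$)
$F = \frac{2753631}{2}$ ($F = 81 - 9 \left(-153128 - 7 \cdot 5 \cdot 3 \left(- \frac{3}{2}\right)\right) = 81 - 9 \left(-153128 - 105 \left(- \frac{3}{2}\right)\right) = 81 - 9 \left(-153128 + \frac{315}{2}\right) = 81 - - \frac{2753469}{2} = 81 + \frac{2753469}{2} = \frac{2753631}{2} \approx 1.3768 \cdot 10^{6}$)
$\left(338236 - 341 \left(-48 + 315\right)\right) \left(-111158 + F\right) = \left(338236 - 341 \left(-48 + 315\right)\right) \left(-111158 + \frac{2753631}{2}\right) = \left(338236 - 91047\right) \frac{2531315}{2} = 247189 \cdot \frac{2531315}{2} = \frac{625713223535}{2}$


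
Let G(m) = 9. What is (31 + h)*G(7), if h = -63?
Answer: -288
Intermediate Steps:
(31 + h)*G(7) = (31 - 63)*9 = -32*9 = -288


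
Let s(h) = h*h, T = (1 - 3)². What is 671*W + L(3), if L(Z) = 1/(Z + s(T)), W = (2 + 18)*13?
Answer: 3314741/19 ≈ 1.7446e+5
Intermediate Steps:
W = 260 (W = 20*13 = 260)
T = 4 (T = (-2)² = 4)
s(h) = h²
L(Z) = 1/(16 + Z) (L(Z) = 1/(Z + 4²) = 1/(Z + 16) = 1/(16 + Z))
671*W + L(3) = 671*260 + 1/(16 + 3) = 174460 + 1/19 = 3314741/19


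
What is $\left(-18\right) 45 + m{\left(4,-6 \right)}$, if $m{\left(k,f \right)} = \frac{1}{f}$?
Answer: $- \frac{4861}{6} \approx -810.17$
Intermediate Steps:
$\left(-18\right) 45 + m{\left(4,-6 \right)} = \left(-18\right) 45 + \frac{1}{-6} = -810 - \frac{1}{6} = - \frac{4861}{6}$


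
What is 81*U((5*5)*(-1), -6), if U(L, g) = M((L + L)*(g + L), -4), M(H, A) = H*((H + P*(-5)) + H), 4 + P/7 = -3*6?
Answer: 485878500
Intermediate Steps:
P = -154 (P = -28 + 7*(-3*6) = -28 + 7*(-18) = -28 - 126 = -154)
M(H, A) = H*(770 + 2*H) (M(H, A) = H*((H - 154*(-5)) + H) = H*((H + 770) + H) = H*((770 + H) + H) = H*(770 + 2*H))
U(L, g) = 4*L*(385 + 2*L*(L + g))*(L + g) (U(L, g) = 2*((L + L)*(g + L))*(385 + (L + L)*(g + L)) = 2*((2*L)*(L + g))*(385 + (2*L)*(L + g)) = 2*(2*L*(L + g))*(385 + 2*L*(L + g)) = 4*L*(385 + 2*L*(L + g))*(L + g))
81*U((5*5)*(-1), -6) = 81*(4*((5*5)*(-1))*(385 + 2*((5*5)*(-1))*((5*5)*(-1) - 6))*((5*5)*(-1) - 6)) = 81*(4*(25*(-1))*(385 + 2*(25*(-1))*(25*(-1) - 6))*(25*(-1) - 6)) = 81*(4*(-25)*(385 + 2*(-25)*(-25 - 6))*(-25 - 6)) = 81*(4*(-25)*(385 + 2*(-25)*(-31))*(-31)) = 81*(4*(-25)*(385 + 1550)*(-31)) = 81*(4*(-25)*1935*(-31)) = 81*5998500 = 485878500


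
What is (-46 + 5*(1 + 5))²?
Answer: 256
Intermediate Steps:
(-46 + 5*(1 + 5))² = (-46 + 5*6)² = (-46 + 30)² = (-16)² = 256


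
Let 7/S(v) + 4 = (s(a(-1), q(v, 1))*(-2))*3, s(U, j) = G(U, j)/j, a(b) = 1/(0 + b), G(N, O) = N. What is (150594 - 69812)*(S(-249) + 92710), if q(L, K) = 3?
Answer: 7489016483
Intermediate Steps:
a(b) = 1/b
s(U, j) = U/j
S(v) = -7/2 (S(v) = 7/(-4 + ((1/(-1*3))*(-2))*3) = 7/(-4 + (-1*⅓*(-2))*3) = 7/(-4 - ⅓*(-2)*3) = 7/(-4 + (⅔)*3) = 7/(-4 + 2) = 7/(-2) = 7*(-½) = -7/2)
(150594 - 69812)*(S(-249) + 92710) = (150594 - 69812)*(-7/2 + 92710) = 80782*(185413/2) = 7489016483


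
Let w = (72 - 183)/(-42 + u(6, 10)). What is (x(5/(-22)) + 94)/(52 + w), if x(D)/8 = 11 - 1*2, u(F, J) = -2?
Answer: 7304/2399 ≈ 3.0446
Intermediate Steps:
w = 111/44 (w = (72 - 183)/(-42 - 2) = -111/(-44) = -111*(-1/44) = 111/44 ≈ 2.5227)
x(D) = 72 (x(D) = 8*(11 - 1*2) = 8*(11 - 2) = 8*9 = 72)
(x(5/(-22)) + 94)/(52 + w) = (72 + 94)/(52 + 111/44) = 166/(2399/44) = 166*(44/2399) = 7304/2399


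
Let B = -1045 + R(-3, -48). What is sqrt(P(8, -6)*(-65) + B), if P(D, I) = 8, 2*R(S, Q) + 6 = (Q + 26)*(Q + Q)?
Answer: 16*I*sqrt(2) ≈ 22.627*I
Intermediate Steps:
R(S, Q) = -3 + Q*(26 + Q) (R(S, Q) = -3 + ((Q + 26)*(Q + Q))/2 = -3 + ((26 + Q)*(2*Q))/2 = -3 + (2*Q*(26 + Q))/2 = -3 + Q*(26 + Q))
B = 8 (B = -1045 + (-3 + (-48)**2 + 26*(-48)) = -1045 + (-3 + 2304 - 1248) = -1045 + 1053 = 8)
sqrt(P(8, -6)*(-65) + B) = sqrt(8*(-65) + 8) = sqrt(-520 + 8) = sqrt(-512) = 16*I*sqrt(2)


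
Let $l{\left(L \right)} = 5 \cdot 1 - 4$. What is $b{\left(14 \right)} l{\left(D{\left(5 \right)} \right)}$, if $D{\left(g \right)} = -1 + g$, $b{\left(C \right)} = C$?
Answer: $14$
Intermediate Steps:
$l{\left(L \right)} = 1$ ($l{\left(L \right)} = 5 - 4 = 1$)
$b{\left(14 \right)} l{\left(D{\left(5 \right)} \right)} = 14 \cdot 1 = 14$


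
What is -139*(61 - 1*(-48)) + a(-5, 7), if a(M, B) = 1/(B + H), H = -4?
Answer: -45452/3 ≈ -15151.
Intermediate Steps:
a(M, B) = 1/(-4 + B) (a(M, B) = 1/(B - 4) = 1/(-4 + B))
-139*(61 - 1*(-48)) + a(-5, 7) = -139*(61 - 1*(-48)) + 1/(-4 + 7) = -139*(61 + 48) + 1/3 = -139*109 + ⅓ = -15151 + ⅓ = -45452/3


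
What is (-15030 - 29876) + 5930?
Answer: -38976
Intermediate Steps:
(-15030 - 29876) + 5930 = -44906 + 5930 = -38976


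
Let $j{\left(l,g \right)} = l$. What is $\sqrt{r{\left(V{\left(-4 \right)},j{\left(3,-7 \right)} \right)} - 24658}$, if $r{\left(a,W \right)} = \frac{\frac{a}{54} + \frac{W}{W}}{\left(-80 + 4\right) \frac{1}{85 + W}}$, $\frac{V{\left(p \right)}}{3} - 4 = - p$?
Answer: $\frac{2 i \sqrt{20029819}}{57} \approx 157.03 i$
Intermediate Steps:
$V{\left(p \right)} = 12 - 3 p$ ($V{\left(p \right)} = 12 + 3 \left(- p\right) = 12 - 3 p$)
$r{\left(a,W \right)} = \left(1 + \frac{a}{54}\right) \left(- \frac{85}{76} - \frac{W}{76}\right)$ ($r{\left(a,W \right)} = \frac{a \frac{1}{54} + 1}{\left(-76\right) \frac{1}{85 + W}} = \left(\frac{a}{54} + 1\right) \left(- \frac{85}{76} - \frac{W}{76}\right) = \left(1 + \frac{a}{54}\right) \left(- \frac{85}{76} - \frac{W}{76}\right)$)
$\sqrt{r{\left(V{\left(-4 \right)},j{\left(3,-7 \right)} \right)} - 24658} = \sqrt{\left(- \frac{85}{76} - \frac{85 \left(12 - -12\right)}{4104} - \frac{3}{76} - \frac{12 - -12}{1368}\right) - 24658} = \sqrt{\left(- \frac{85}{76} - \frac{85 \left(12 + 12\right)}{4104} - \frac{3}{76} - \frac{12 + 12}{1368}\right) - 24658} = \sqrt{\left(- \frac{85}{76} - \frac{85}{171} - \frac{3}{76} - \frac{1}{1368} \cdot 24\right) - 24658} = \sqrt{\left(- \frac{85}{76} - \frac{85}{171} - \frac{3}{76} - \frac{1}{57}\right) - 24658} = \sqrt{- \frac{286}{171} - 24658} = \sqrt{- \frac{4216804}{171}} = \frac{2 i \sqrt{20029819}}{57}$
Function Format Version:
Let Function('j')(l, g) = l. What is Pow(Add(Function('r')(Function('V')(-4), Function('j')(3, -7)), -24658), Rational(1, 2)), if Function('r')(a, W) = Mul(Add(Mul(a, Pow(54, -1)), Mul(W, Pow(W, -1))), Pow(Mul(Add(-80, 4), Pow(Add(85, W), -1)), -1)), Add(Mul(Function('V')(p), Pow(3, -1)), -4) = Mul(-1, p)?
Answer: Mul(Rational(2, 57), I, Pow(20029819, Rational(1, 2))) ≈ Mul(157.03, I)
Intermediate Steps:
Function('V')(p) = Add(12, Mul(-3, p)) (Function('V')(p) = Add(12, Mul(3, Mul(-1, p))) = Add(12, Mul(-3, p)))
Function('r')(a, W) = Mul(Add(1, Mul(Rational(1, 54), a)), Add(Rational(-85, 76), Mul(Rational(-1, 76), W))) (Function('r')(a, W) = Mul(Add(Mul(a, Rational(1, 54)), 1), Pow(Mul(-76, Pow(Add(85, W), -1)), -1)) = Mul(Add(Mul(Rational(1, 54), a), 1), Add(Rational(-85, 76), Mul(Rational(-1, 76), W))) = Mul(Add(1, Mul(Rational(1, 54), a)), Add(Rational(-85, 76), Mul(Rational(-1, 76), W))))
Pow(Add(Function('r')(Function('V')(-4), Function('j')(3, -7)), -24658), Rational(1, 2)) = Pow(Add(Add(Rational(-85, 76), Mul(Rational(-85, 4104), Add(12, Mul(-3, -4))), Mul(Rational(-1, 76), 3), Mul(Rational(-1, 4104), 3, Add(12, Mul(-3, -4)))), -24658), Rational(1, 2)) = Pow(Add(Add(Rational(-85, 76), Mul(Rational(-85, 4104), Add(12, 12)), Rational(-3, 76), Mul(Rational(-1, 4104), 3, Add(12, 12))), -24658), Rational(1, 2)) = Pow(Add(Add(Rational(-85, 76), Mul(Rational(-85, 4104), 24), Rational(-3, 76), Mul(Rational(-1, 4104), 3, 24)), -24658), Rational(1, 2)) = Pow(Add(Add(Rational(-85, 76), Rational(-85, 171), Rational(-3, 76), Rational(-1, 57)), -24658), Rational(1, 2)) = Pow(Add(Rational(-286, 171), -24658), Rational(1, 2)) = Pow(Rational(-4216804, 171), Rational(1, 2)) = Mul(Rational(2, 57), I, Pow(20029819, Rational(1, 2)))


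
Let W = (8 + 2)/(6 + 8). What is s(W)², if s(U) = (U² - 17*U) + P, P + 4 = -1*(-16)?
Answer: 324/2401 ≈ 0.13494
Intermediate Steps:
P = 12 (P = -4 - 1*(-16) = -4 + 16 = 12)
W = 5/7 (W = 10/14 = 10*(1/14) = 5/7 ≈ 0.71429)
s(U) = 12 + U² - 17*U (s(U) = (U² - 17*U) + 12 = 12 + U² - 17*U)
s(W)² = (12 + (5/7)² - 17*5/7)² = (12 + 25/49 - 85/7)² = (18/49)² = 324/2401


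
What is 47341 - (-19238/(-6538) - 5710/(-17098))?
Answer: 1322932259395/27946681 ≈ 47338.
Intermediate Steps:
47341 - (-19238/(-6538) - 5710/(-17098)) = 47341 - (-19238*(-1/6538) - 5710*(-1/17098)) = 47341 - (9619/3269 + 2855/8549) = 47341 - 1*91565826/27946681 = 47341 - 91565826/27946681 = 1322932259395/27946681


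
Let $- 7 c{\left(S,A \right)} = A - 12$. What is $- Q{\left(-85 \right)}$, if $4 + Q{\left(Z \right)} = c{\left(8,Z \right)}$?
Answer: $- \frac{69}{7} \approx -9.8571$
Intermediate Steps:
$c{\left(S,A \right)} = \frac{12}{7} - \frac{A}{7}$ ($c{\left(S,A \right)} = - \frac{A - 12}{7} = - \frac{-12 + A}{7} = \frac{12}{7} - \frac{A}{7}$)
$Q{\left(Z \right)} = - \frac{16}{7} - \frac{Z}{7}$ ($Q{\left(Z \right)} = -4 - \left(- \frac{12}{7} + \frac{Z}{7}\right) = - \frac{16}{7} - \frac{Z}{7}$)
$- Q{\left(-85 \right)} = - (- \frac{16}{7} - - \frac{85}{7}) = - (- \frac{16}{7} + \frac{85}{7}) = \left(-1\right) \frac{69}{7} = - \frac{69}{7}$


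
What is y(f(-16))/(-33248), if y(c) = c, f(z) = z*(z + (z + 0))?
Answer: -16/1039 ≈ -0.015399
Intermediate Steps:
f(z) = 2*z² (f(z) = z*(z + z) = z*(2*z) = 2*z²)
y(f(-16))/(-33248) = (2*(-16)²)/(-33248) = (2*256)*(-1/33248) = 512*(-1/33248) = -16/1039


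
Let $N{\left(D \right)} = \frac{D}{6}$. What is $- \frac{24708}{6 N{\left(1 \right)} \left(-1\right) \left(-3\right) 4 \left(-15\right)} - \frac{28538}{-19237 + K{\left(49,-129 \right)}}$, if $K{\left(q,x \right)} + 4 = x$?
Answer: $\frac{806218}{5811} \approx 138.74$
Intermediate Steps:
$K{\left(q,x \right)} = -4 + x$
$N{\left(D \right)} = \frac{D}{6}$ ($N{\left(D \right)} = D \frac{1}{6} = \frac{D}{6}$)
$- \frac{24708}{6 N{\left(1 \right)} \left(-1\right) \left(-3\right) 4 \left(-15\right)} - \frac{28538}{-19237 + K{\left(49,-129 \right)}} = - \frac{24708}{6 \cdot \frac{1}{6} \cdot 1 \left(-1\right) \left(-3\right) 4 \left(-15\right)} - \frac{28538}{-19237 - 133} = - \frac{24708}{6 \cdot \frac{1}{6} \cdot 3 \cdot 4 \left(-15\right)} - \frac{28538}{-19237 - 133} = - \frac{24708}{1 \cdot 12 \left(-15\right)} - \frac{28538}{-19370} = - \frac{24708}{1 \left(-180\right)} - - \frac{14269}{9685} = - \frac{24708}{-180} + \frac{14269}{9685} = \left(-24708\right) \left(- \frac{1}{180}\right) + \frac{14269}{9685} = \frac{2059}{15} + \frac{14269}{9685} = \frac{806218}{5811}$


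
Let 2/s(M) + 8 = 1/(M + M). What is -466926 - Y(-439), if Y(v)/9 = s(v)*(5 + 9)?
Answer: -3279933894/7025 ≈ -4.6689e+5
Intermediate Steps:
s(M) = 2/(-8 + 1/(2*M)) (s(M) = 2/(-8 + 1/(M + M)) = 2/(-8 + 1/(2*M)))
Y(v) = -504*v/(-1 + 16*v) (Y(v) = 9*((-4*v/(-1 + 16*v))*(5 + 9)) = 9*(-4*v/(-1 + 16*v)*14) = 9*(-56*v/(-1 + 16*v)) = -504*v/(-1 + 16*v))
-466926 - Y(-439) = -466926 - (-504)*(-439)/(-1 + 16*(-439)) = -466926 - (-504)*(-439)/(-1 - 7024) = -466926 - (-504)*(-439)/(-7025) = -466926 - (-504)*(-439)*(-1)/7025 = -466926 - 1*(-221256/7025) = -466926 + 221256/7025 = -3279933894/7025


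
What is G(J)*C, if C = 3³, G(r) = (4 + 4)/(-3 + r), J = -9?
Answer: -18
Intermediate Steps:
G(r) = 8/(-3 + r)
C = 27
G(J)*C = (8/(-3 - 9))*27 = (8/(-12))*27 = (8*(-1/12))*27 = -⅔*27 = -18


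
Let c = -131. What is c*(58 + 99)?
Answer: -20567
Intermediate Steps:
c*(58 + 99) = -131*(58 + 99) = -131*157 = -20567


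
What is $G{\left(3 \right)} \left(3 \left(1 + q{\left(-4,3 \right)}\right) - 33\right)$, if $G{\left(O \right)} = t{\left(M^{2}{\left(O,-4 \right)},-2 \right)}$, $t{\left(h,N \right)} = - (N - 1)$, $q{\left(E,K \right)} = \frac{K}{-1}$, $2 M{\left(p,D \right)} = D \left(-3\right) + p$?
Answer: $-117$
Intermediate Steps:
$M{\left(p,D \right)} = \frac{p}{2} - \frac{3 D}{2}$ ($M{\left(p,D \right)} = \frac{D \left(-3\right) + p}{2} = \frac{- 3 D + p}{2} = \frac{p - 3 D}{2} = \frac{p}{2} - \frac{3 D}{2}$)
$q{\left(E,K \right)} = - K$ ($q{\left(E,K \right)} = K \left(-1\right) = - K$)
$t{\left(h,N \right)} = 1 - N$ ($t{\left(h,N \right)} = - (-1 + N) = 1 - N$)
$G{\left(O \right)} = 3$ ($G{\left(O \right)} = 1 - -2 = 1 + 2 = 3$)
$G{\left(3 \right)} \left(3 \left(1 + q{\left(-4,3 \right)}\right) - 33\right) = 3 \left(3 \left(1 - 3\right) - 33\right) = 3 \left(3 \left(-2\right) - 33\right) = 3 \left(-6 - 33\right) = 3 \left(-39\right) = -117$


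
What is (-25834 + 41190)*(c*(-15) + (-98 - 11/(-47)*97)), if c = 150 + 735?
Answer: -9635337184/47 ≈ -2.0501e+8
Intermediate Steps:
c = 885
(-25834 + 41190)*(c*(-15) + (-98 - 11/(-47)*97)) = (-25834 + 41190)*(885*(-15) + (-98 - 11/(-47)*97)) = 15356*(-13275 + (-98 - 11*(-1/47)*97)) = 15356*(-13275 + (-98 + (11/47)*97)) = 15356*(-13275 + (-98 + 1067/47)) = 15356*(-13275 - 3539/47) = 15356*(-627464/47) = -9635337184/47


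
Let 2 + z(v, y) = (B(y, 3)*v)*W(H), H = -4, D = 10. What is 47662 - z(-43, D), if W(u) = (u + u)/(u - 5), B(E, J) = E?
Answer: 432416/9 ≈ 48046.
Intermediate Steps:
W(u) = 2*u/(-5 + u) (W(u) = (2*u)/(-5 + u) = 2*u/(-5 + u))
z(v, y) = -2 + 8*v*y/9 (z(v, y) = -2 + (y*v)*(2*(-4)/(-5 - 4)) = -2 + (v*y)*(2*(-4)/(-9)) = -2 + (v*y)*(2*(-4)*(-1/9)) = -2 + (v*y)*(8/9) = -2 + 8*v*y/9)
47662 - z(-43, D) = 47662 - (-2 + (8/9)*(-43)*10) = 47662 - (-2 - 3440/9) = 47662 - 1*(-3458/9) = 47662 + 3458/9 = 432416/9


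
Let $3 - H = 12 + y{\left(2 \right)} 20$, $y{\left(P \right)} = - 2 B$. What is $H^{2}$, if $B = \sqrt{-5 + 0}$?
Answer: $\left(9 - 40 i \sqrt{5}\right)^{2} \approx -7919.0 - 1610.0 i$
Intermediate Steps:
$B = i \sqrt{5}$ ($B = \sqrt{-5} = i \sqrt{5} \approx 2.2361 i$)
$y{\left(P \right)} = - 2 i \sqrt{5}$
$H = -9 + 40 i \sqrt{5}$ ($H = 3 - \left(12 + - 2 i \sqrt{5} \cdot 20\right) = 3 - \left(12 - 40 i \sqrt{5}\right) = -9 + 40 i \sqrt{5} \approx -9.0 + 89.443 i$)
$H^{2} = \left(-9 + 40 i \sqrt{5}\right)^{2}$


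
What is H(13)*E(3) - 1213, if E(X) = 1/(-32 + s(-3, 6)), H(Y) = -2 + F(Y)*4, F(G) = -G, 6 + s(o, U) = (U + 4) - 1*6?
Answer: -20594/17 ≈ -1211.4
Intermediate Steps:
s(o, U) = -8 + U (s(o, U) = -6 + ((U + 4) - 1*6) = -6 + ((4 + U) - 6) = -6 + (-2 + U) = -8 + U)
H(Y) = -2 - 4*Y (H(Y) = -2 - Y*4 = -2 - 4*Y)
E(X) = -1/34 (E(X) = 1/(-32 + (-8 + 6)) = 1/(-32 - 2) = 1/(-34) = -1/34)
H(13)*E(3) - 1213 = (-2 - 4*13)*(-1/34) - 1213 = (-2 - 52)*(-1/34) - 1213 = -54*(-1/34) - 1213 = 27/17 - 1213 = -20594/17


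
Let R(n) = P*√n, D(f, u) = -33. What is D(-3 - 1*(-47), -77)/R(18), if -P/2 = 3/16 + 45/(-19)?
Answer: -836*√2/663 ≈ -1.7832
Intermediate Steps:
P = 663/152 (P = -2*(3/16 + 45/(-19)) = -2*(3*(1/16) + 45*(-1/19)) = -2*(3/16 - 45/19) = -2*(-663/304) = 663/152 ≈ 4.3618)
R(n) = 663*√n/152
D(-3 - 1*(-47), -77)/R(18) = -33*76*√2/1989 = -836*√2/663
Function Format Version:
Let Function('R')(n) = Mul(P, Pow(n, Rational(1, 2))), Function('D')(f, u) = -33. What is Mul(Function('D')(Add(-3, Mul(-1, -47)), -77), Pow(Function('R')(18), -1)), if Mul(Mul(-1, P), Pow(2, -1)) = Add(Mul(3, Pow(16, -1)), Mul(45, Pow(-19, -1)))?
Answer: Mul(Rational(-836, 663), Pow(2, Rational(1, 2))) ≈ -1.7832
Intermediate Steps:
P = Rational(663, 152) (P = Mul(-2, Add(Mul(3, Pow(16, -1)), Mul(45, Pow(-19, -1)))) = Mul(-2, Add(Mul(3, Rational(1, 16)), Mul(45, Rational(-1, 19)))) = Mul(-2, Add(Rational(3, 16), Rational(-45, 19))) = Mul(-2, Rational(-663, 304)) = Rational(663, 152) ≈ 4.3618)
Function('R')(n) = Mul(Rational(663, 152), Pow(n, Rational(1, 2)))
Mul(Function('D')(Add(-3, Mul(-1, -47)), -77), Pow(Function('R')(18), -1)) = Mul(-33, Pow(Mul(Rational(663, 152), Pow(18, Rational(1, 2))), -1)) = Mul(-33, Pow(Mul(Rational(663, 152), Mul(3, Pow(2, Rational(1, 2)))), -1)) = Mul(-33, Pow(Mul(Rational(1989, 152), Pow(2, Rational(1, 2))), -1)) = Mul(-33, Mul(Rational(76, 1989), Pow(2, Rational(1, 2)))) = Mul(Rational(-836, 663), Pow(2, Rational(1, 2)))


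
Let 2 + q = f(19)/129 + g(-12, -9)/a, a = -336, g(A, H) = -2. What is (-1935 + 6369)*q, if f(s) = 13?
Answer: -10107303/1204 ≈ -8394.8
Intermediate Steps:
q = -4559/2408 (q = -2 + (13/129 - 2/(-336)) = -2 + (13*(1/129) - 2*(-1/336)) = -2 + (13/129 + 1/168) = -2 + 257/2408 = -4559/2408 ≈ -1.8933)
(-1935 + 6369)*q = (-1935 + 6369)*(-4559/2408) = 4434*(-4559/2408) = -10107303/1204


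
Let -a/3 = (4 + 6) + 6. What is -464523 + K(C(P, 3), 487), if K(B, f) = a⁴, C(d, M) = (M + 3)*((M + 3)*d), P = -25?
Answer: 4843893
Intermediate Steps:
a = -48 (a = -3*((4 + 6) + 6) = -3*(10 + 6) = -3*16 = -48)
C(d, M) = d*(3 + M)² (C(d, M) = (3 + M)*((3 + M)*d) = (3 + M)*(d*(3 + M)) = d*(3 + M)²)
K(B, f) = 5308416 (K(B, f) = (-48)⁴ = 5308416)
-464523 + K(C(P, 3), 487) = -464523 + 5308416 = 4843893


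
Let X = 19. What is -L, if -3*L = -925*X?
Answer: -17575/3 ≈ -5858.3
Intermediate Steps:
L = 17575/3 (L = -(-925)*19/3 = -⅓*(-17575) = 17575/3 ≈ 5858.3)
-L = -1*17575/3 = -17575/3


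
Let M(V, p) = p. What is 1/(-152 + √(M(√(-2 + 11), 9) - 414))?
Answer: -152/23509 - 9*I*√5/23509 ≈ -0.0064656 - 0.00085604*I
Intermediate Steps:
1/(-152 + √(M(√(-2 + 11), 9) - 414)) = 1/(-152 + √(9 - 414)) = 1/(-152 + √(-405)) = 1/(-152 + 9*I*√5)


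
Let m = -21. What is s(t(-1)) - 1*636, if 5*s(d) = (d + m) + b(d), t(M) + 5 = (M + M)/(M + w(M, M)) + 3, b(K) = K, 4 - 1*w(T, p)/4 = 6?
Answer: -28841/45 ≈ -640.91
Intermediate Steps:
w(T, p) = -8 (w(T, p) = 16 - 4*6 = 16 - 24 = -8)
t(M) = -2 + 2*M/(-8 + M) (t(M) = -5 + ((M + M)/(M - 8) + 3) = -5 + ((2*M)/(-8 + M) + 3) = -5 + (2*M/(-8 + M) + 3) = -5 + (3 + 2*M/(-8 + M)) = -2 + 2*M/(-8 + M))
s(d) = -21/5 + 2*d/5 (s(d) = ((d - 21) + d)/5 = ((-21 + d) + d)/5 = (-21 + 2*d)/5 = -21/5 + 2*d/5)
s(t(-1)) - 1*636 = (-21/5 + 2*(16/(-8 - 1))/5) - 1*636 = (-21/5 + 2*(16/(-9))/5) - 636 = (-21/5 + 2*(16*(-1/9))/5) - 636 = (-21/5 + (2/5)*(-16/9)) - 636 = (-21/5 - 32/45) - 636 = -221/45 - 636 = -28841/45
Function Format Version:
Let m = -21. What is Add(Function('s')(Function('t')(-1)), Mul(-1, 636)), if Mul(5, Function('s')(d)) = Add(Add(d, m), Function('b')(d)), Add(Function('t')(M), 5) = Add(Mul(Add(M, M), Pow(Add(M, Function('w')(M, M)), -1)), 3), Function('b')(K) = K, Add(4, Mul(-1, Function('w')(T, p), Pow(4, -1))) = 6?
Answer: Rational(-28841, 45) ≈ -640.91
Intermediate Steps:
Function('w')(T, p) = -8 (Function('w')(T, p) = Add(16, Mul(-4, 6)) = Add(16, -24) = -8)
Function('t')(M) = Add(-2, Mul(2, M, Pow(Add(-8, M), -1))) (Function('t')(M) = Add(-5, Add(Mul(Add(M, M), Pow(Add(M, -8), -1)), 3)) = Add(-5, Add(Mul(Mul(2, M), Pow(Add(-8, M), -1)), 3)) = Add(-5, Add(Mul(2, M, Pow(Add(-8, M), -1)), 3)) = Add(-5, Add(3, Mul(2, M, Pow(Add(-8, M), -1)))) = Add(-2, Mul(2, M, Pow(Add(-8, M), -1))))
Function('s')(d) = Add(Rational(-21, 5), Mul(Rational(2, 5), d)) (Function('s')(d) = Mul(Rational(1, 5), Add(Add(d, -21), d)) = Mul(Rational(1, 5), Add(Add(-21, d), d)) = Mul(Rational(1, 5), Add(-21, Mul(2, d))) = Add(Rational(-21, 5), Mul(Rational(2, 5), d)))
Add(Function('s')(Function('t')(-1)), Mul(-1, 636)) = Add(Add(Rational(-21, 5), Mul(Rational(2, 5), Mul(16, Pow(Add(-8, -1), -1)))), Mul(-1, 636)) = Add(Add(Rational(-21, 5), Mul(Rational(2, 5), Mul(16, Pow(-9, -1)))), -636) = Add(Add(Rational(-21, 5), Mul(Rational(2, 5), Mul(16, Rational(-1, 9)))), -636) = Add(Add(Rational(-21, 5), Mul(Rational(2, 5), Rational(-16, 9))), -636) = Add(Add(Rational(-21, 5), Rational(-32, 45)), -636) = Add(Rational(-221, 45), -636) = Rational(-28841, 45)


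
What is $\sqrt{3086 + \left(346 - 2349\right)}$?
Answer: $19 \sqrt{3} \approx 32.909$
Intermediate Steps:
$\sqrt{3086 + \left(346 - 2349\right)} = \sqrt{3086 - 2003} = \sqrt{1083} = 19 \sqrt{3}$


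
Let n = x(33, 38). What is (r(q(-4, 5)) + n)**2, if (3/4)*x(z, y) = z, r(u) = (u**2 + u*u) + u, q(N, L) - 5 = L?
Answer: 64516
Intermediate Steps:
q(N, L) = 5 + L
r(u) = u + 2*u**2 (r(u) = (u**2 + u**2) + u = 2*u**2 + u = u + 2*u**2)
x(z, y) = 4*z/3
n = 44 (n = (4/3)*33 = 44)
(r(q(-4, 5)) + n)**2 = ((5 + 5)*(1 + 2*(5 + 5)) + 44)**2 = (10*(1 + 2*10) + 44)**2 = (10*(1 + 20) + 44)**2 = (10*21 + 44)**2 = (210 + 44)**2 = 254**2 = 64516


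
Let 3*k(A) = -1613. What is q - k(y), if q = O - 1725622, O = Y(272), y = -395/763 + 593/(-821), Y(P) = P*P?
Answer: -4953301/3 ≈ -1.6511e+6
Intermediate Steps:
Y(P) = P²
y = -776754/626423 (y = -395*1/763 + 593*(-1/821) = -395/763 - 593/821 = -776754/626423 ≈ -1.2400)
k(A) = -1613/3 (k(A) = (⅓)*(-1613) = -1613/3)
O = 73984 (O = 272² = 73984)
q = -1651638 (q = 73984 - 1725622 = -1651638)
q - k(y) = -1651638 - 1*(-1613/3) = -1651638 + 1613/3 = -4953301/3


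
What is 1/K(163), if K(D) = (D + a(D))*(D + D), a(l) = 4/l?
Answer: 1/53146 ≈ 1.8816e-5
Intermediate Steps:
K(D) = 2*D*(D + 4/D) (K(D) = (D + 4/D)*(D + D) = (D + 4/D)*(2*D) = 2*D*(D + 4/D))
1/K(163) = 1/(8 + 2*163²) = 1/(8 + 2*26569) = 1/(8 + 53138) = 1/53146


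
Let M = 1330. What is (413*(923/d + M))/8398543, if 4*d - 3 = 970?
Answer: 76569138/1167397477 ≈ 0.065590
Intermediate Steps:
d = 973/4 (d = ¾ + (¼)*970 = ¾ + 485/2 = 973/4 ≈ 243.25)
(413*(923/d + M))/8398543 = (413*(923/(973/4) + 1330))/8398543 = (413*(923*(4/973) + 1330))*(1/8398543) = (413*(3692/973 + 1330))*(1/8398543) = (413*(1297782/973))*(1/8398543) = (76569138/139)*(1/8398543) = 76569138/1167397477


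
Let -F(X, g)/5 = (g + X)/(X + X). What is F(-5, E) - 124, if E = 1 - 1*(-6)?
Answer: -123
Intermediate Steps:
E = 7 (E = 1 + 6 = 7)
F(X, g) = -5*(X + g)/(2*X) (F(X, g) = -5*(g + X)/(X + X) = -5*(X + g)/(2*X))
F(-5, E) - 124 = (5/2)*(-1*(-5) - 1*7)/(-5) - 124 = (5/2)*(-⅕)*(5 - 7) - 124 = (5/2)*(-⅕)*(-2) - 124 = 1 - 124 = -123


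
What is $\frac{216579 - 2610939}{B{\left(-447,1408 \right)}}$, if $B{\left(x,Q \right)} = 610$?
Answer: $- \frac{239436}{61} \approx -3925.2$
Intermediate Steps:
$\frac{216579 - 2610939}{B{\left(-447,1408 \right)}} = \frac{216579 - 2610939}{610} = \left(216579 - 2610939\right) \frac{1}{610} = \left(-2394360\right) \frac{1}{610} = - \frac{239436}{61}$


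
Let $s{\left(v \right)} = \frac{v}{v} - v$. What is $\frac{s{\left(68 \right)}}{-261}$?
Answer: $\frac{67}{261} \approx 0.2567$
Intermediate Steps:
$s{\left(v \right)} = 1 - v$
$\frac{s{\left(68 \right)}}{-261} = \frac{1 - 68}{-261} = \left(1 - 68\right) \left(- \frac{1}{261}\right) = \left(-67\right) \left(- \frac{1}{261}\right) = \frac{67}{261}$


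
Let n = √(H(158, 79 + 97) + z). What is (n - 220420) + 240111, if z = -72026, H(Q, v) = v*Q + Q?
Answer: 19691 + 2*I*√11015 ≈ 19691.0 + 209.9*I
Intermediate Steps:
H(Q, v) = Q + Q*v (H(Q, v) = Q*v + Q = Q + Q*v)
n = 2*I*√11015 (n = √(158*(1 + (79 + 97)) - 72026) = √(158*(1 + 176) - 72026) = √(158*177 - 72026) = √(27966 - 72026) = √(-44060) = 2*I*√11015 ≈ 209.9*I)
(n - 220420) + 240111 = (2*I*√11015 - 220420) + 240111 = (-220420 + 2*I*√11015) + 240111 = 19691 + 2*I*√11015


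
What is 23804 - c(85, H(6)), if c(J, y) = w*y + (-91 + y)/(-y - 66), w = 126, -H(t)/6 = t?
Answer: 850073/30 ≈ 28336.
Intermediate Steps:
H(t) = -6*t
c(J, y) = 126*y + (-91 + y)/(-66 - y) (c(J, y) = 126*y + (-91 + y)/(-y - 66) = 126*y + (-91 + y)/(-66 - y))
23804 - c(85, H(6)) = 23804 - (91 + 126*(-6*6)**2 + 8315*(-6*6))/(66 - 6*6) = 23804 - (91 + 126*(-36)**2 + 8315*(-36))/(66 - 36) = 23804 - (91 + 126*1296 - 299340)/30 = 23804 - (91 + 163296 - 299340)/30 = 23804 - (-135953)/30 = 23804 - 1*(-135953/30) = 23804 + 135953/30 = 850073/30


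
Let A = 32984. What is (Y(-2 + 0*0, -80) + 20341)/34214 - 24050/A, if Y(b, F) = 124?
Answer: -36957285/282128644 ≈ -0.13099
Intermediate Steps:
(Y(-2 + 0*0, -80) + 20341)/34214 - 24050/A = (124 + 20341)/34214 - 24050/32984 = 20465*(1/34214) - 24050*1/32984 = 20465/34214 - 12025/16492 = -36957285/282128644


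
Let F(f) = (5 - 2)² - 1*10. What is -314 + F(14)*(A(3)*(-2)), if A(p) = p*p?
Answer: -296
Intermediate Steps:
A(p) = p²
F(f) = -1 (F(f) = 3² - 10 = 9 - 10 = -1)
-314 + F(14)*(A(3)*(-2)) = -314 - 3²*(-2) = -314 - 9*(-2) = -314 - 1*(-18) = -314 + 18 = -296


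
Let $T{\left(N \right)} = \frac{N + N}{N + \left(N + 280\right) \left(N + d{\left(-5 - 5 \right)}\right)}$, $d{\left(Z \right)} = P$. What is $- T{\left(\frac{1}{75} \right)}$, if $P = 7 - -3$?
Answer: $- \frac{75}{7885913} \approx -9.5106 \cdot 10^{-6}$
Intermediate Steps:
$P = 10$ ($P = 7 + 3 = 10$)
$d{\left(Z \right)} = 10$
$T{\left(N \right)} = \frac{2 N}{N + \left(10 + N\right) \left(280 + N\right)}$ ($T{\left(N \right)} = \frac{N + N}{N + \left(N + 280\right) \left(N + 10\right)} = \frac{2 N}{N + \left(280 + N\right) \left(10 + N\right)} = \frac{2 N}{N + \left(10 + N\right) \left(280 + N\right)}$)
$- T{\left(\frac{1}{75} \right)} = - \frac{2}{75 \left(2800 + \left(\frac{1}{75}\right)^{2} + \frac{291}{75}\right)} = - \frac{2}{75 \left(2800 + \left(\frac{1}{75}\right)^{2} + 291 \cdot \frac{1}{75}\right)} = - \frac{2}{75 \left(2800 + \frac{1}{5625} + \frac{97}{25}\right)} = - \frac{2}{75 \cdot \frac{15771826}{5625}} = - \frac{2 \cdot 5625}{75 \cdot 15771826} = \left(-1\right) \frac{75}{7885913} = - \frac{75}{7885913}$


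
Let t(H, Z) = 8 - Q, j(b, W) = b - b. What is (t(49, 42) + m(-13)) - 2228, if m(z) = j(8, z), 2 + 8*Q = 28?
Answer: -8893/4 ≈ -2223.3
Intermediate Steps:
Q = 13/4 (Q = -¼ + (⅛)*28 = -¼ + 7/2 = 13/4 ≈ 3.2500)
j(b, W) = 0
m(z) = 0
t(H, Z) = 19/4 (t(H, Z) = 8 - 1*13/4 = 8 - 13/4 = 19/4)
(t(49, 42) + m(-13)) - 2228 = (19/4 + 0) - 2228 = 19/4 - 2228 = -8893/4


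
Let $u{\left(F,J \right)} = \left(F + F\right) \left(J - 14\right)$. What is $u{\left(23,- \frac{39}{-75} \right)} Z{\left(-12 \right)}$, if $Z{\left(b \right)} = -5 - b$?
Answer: $- \frac{108514}{25} \approx -4340.6$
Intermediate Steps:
$u{\left(F,J \right)} = 2 F \left(-14 + J\right)$
$u{\left(23,- \frac{39}{-75} \right)} Z{\left(-12 \right)} = 2 \cdot 23 \left(-14 - \frac{39}{-75}\right) \left(-5 - -12\right) = 2 \cdot 23 \left(-14 - - \frac{13}{25}\right) \left(-5 + 12\right) = 2 \cdot 23 \left(-14 + \frac{13}{25}\right) 7 = 2 \cdot 23 \left(- \frac{337}{25}\right) 7 = \left(- \frac{15502}{25}\right) 7 = - \frac{108514}{25}$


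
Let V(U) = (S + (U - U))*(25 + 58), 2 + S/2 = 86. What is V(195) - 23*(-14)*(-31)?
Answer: 3962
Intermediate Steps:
S = 168 (S = -4 + 2*86 = -4 + 172 = 168)
V(U) = 13944 (V(U) = (168 + (U - U))*(25 + 58) = (168 + 0)*83 = 168*83 = 13944)
V(195) - 23*(-14)*(-31) = 13944 - 23*(-14)*(-31) = 13944 + 322*(-31) = 13944 - 9982 = 3962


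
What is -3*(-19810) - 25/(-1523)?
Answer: 90511915/1523 ≈ 59430.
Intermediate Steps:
-3*(-19810) - 25/(-1523) = 59430 - (-1)*25/1523 = 59430 - 1*(-25/1523) = 59430 + 25/1523 = 90511915/1523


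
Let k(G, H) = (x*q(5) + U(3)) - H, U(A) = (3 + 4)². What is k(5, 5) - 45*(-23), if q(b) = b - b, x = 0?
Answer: 1079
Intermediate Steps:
q(b) = 0
U(A) = 49 (U(A) = 7² = 49)
k(G, H) = 49 - H (k(G, H) = (0*0 + 49) - H = (0 + 49) - H = 49 - H)
k(5, 5) - 45*(-23) = (49 - 1*5) - 45*(-23) = (49 - 5) + 1035 = 44 + 1035 = 1079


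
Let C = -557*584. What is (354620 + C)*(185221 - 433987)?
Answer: -7296804312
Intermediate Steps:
C = -325288
(354620 + C)*(185221 - 433987) = (354620 - 325288)*(185221 - 433987) = 29332*(-248766) = -7296804312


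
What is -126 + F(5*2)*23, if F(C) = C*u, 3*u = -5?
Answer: -1528/3 ≈ -509.33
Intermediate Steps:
u = -5/3 (u = (1/3)*(-5) = -5/3 ≈ -1.6667)
F(C) = -5*C/3 (F(C) = C*(-5/3) = -5*C/3)
-126 + F(5*2)*23 = -126 - 25*2/3*23 = -126 - 5/3*10*23 = -126 - 50/3*23 = -126 - 1150/3 = -1528/3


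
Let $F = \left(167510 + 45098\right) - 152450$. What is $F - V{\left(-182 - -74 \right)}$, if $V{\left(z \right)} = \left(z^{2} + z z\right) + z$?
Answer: $36938$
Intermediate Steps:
$F = 60158$ ($F = 212608 - 152450 = 60158$)
$V{\left(z \right)} = z + 2 z^{2}$ ($V{\left(z \right)} = \left(z^{2} + z^{2}\right) + z = 2 z^{2} + z = z + 2 z^{2}$)
$F - V{\left(-182 - -74 \right)} = 60158 - \left(-182 - -74\right) \left(1 + 2 \left(-182 - -74\right)\right) = 60158 - \left(-182 + 74\right) \left(1 + 2 \left(-182 + 74\right)\right) = 60158 - - 108 \left(1 + 2 \left(-108\right)\right) = 60158 - - 108 \left(1 - 216\right) = 60158 - \left(-108\right) \left(-215\right) = 60158 - 23220 = 36938$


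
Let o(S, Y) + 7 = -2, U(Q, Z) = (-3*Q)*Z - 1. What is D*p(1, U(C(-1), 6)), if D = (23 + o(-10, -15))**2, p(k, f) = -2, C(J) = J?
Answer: -392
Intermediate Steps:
U(Q, Z) = -1 - 3*Q*Z (U(Q, Z) = -3*Q*Z - 1 = -1 - 3*Q*Z)
o(S, Y) = -9 (o(S, Y) = -7 - 2 = -9)
D = 196 (D = (23 - 9)**2 = 14**2 = 196)
D*p(1, U(C(-1), 6)) = 196*(-2) = -392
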